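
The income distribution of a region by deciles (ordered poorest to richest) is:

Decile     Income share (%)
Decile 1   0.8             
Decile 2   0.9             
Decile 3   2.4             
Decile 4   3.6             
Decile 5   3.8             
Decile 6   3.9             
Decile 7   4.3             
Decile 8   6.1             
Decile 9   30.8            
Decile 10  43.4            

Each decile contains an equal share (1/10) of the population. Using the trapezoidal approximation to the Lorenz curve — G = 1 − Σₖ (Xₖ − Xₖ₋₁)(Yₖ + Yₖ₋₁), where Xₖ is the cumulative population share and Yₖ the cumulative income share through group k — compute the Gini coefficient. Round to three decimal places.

Cumulative income shares Yₖ: 0.0080, 0.0170, 0.0410, 0.0770, 0.1150, 0.1540, 0.1970, 0.2580, 0.5660, 1.0000
Σ (Xₖ−Xₖ₋₁)(Yₖ+Yₖ₋₁) = (1/10)(0.0080+0.0000) + (1/10)(0.0170+0.0080) + (1/10)(0.0410+0.0170) + (1/10)(0.0770+0.0410) + (1/10)(0.1150+0.0770) + (1/10)(0.1540+0.1150) + (1/10)(0.1970+0.1540) + (1/10)(0.2580+0.1970) + (1/10)(0.5660+0.2580) + (1/10)(1.0000+0.5660)
  = 0.0008 + 0.0025 + 0.0058 + 0.0118 + 0.0192 + 0.0269 + 0.0351 + 0.0455 + 0.0824 + 0.1566 = 0.3866
G = 1 − 0.3866 = 0.6134

0.613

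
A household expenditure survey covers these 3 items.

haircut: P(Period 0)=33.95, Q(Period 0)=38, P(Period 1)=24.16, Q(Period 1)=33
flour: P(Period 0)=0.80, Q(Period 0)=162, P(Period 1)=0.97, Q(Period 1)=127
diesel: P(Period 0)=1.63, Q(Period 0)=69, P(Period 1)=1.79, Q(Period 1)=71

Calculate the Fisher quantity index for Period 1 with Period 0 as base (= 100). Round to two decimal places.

87.35

Laspeyres component (base-period weights):
ΣP(Period 0)Q(Period 1) = 33.95×33 + 0.80×127 + 1.63×71 = 1120.35 + 101.6 + 115.73 = 1337.68
ΣP(Period 0)Q(Period 0) = 33.95×38 + 0.80×162 + 1.63×69 = 1290.1 + 129.6 + 112.47 = 1532.17
L = 1337.68 / 1532.17 × 100 = 87.3062
Paasche component (current-period weights):
ΣP(Period 1)Q(Period 1) = 24.16×33 + 0.97×127 + 1.79×71 = 797.28 + 123.19 + 127.09 = 1047.56
ΣP(Period 1)Q(Period 0) = 24.16×38 + 0.97×162 + 1.79×69 = 918.08 + 157.14 + 123.51 = 1198.73
P = 1047.56 / 1198.73 × 100 = 87.3892
Fisher = √(L × P) = √(87.3062 × 87.3892) = 87.3477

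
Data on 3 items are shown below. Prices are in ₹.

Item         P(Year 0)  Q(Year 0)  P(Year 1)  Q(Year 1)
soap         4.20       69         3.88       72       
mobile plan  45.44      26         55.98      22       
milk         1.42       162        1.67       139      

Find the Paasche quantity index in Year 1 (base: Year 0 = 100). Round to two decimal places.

87.43

Paasche quantity index uses current-period prices as weights.
ΣP(Year 1)·Q(Year 1) = 3.88×72 + 55.98×22 + 1.67×139 = 279.36 + 1231.56 + 232.13 = 1743.05
ΣP(Year 1)·Q(Year 0) = 3.88×69 + 55.98×26 + 1.67×162 = 267.72 + 1455.48 + 270.54 = 1993.74
Index = 1743.05 / 1993.74 × 100 = 87.4261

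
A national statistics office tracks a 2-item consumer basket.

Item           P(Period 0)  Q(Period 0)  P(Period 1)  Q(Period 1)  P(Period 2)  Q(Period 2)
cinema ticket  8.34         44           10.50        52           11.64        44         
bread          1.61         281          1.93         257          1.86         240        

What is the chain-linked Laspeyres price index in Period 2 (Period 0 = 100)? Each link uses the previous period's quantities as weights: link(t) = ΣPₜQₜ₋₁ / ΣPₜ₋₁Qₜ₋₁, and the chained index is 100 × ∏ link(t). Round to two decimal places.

Link Period 0→Period 1:
ΣP(Period 1)Q(Period 0) = 10.50×44 + 1.93×281 = 462 + 542.33 = 1004.33
ΣP(Period 0)Q(Period 0) = 8.34×44 + 1.61×281 = 366.96 + 452.41 = 819.37
link = 1004.33/819.37 = 1.225734
Link Period 1→Period 2:
ΣP(Period 2)Q(Period 1) = 11.64×52 + 1.86×257 = 605.28 + 478.02 = 1083.3
ΣP(Period 1)Q(Period 1) = 10.50×52 + 1.93×257 = 546 + 496.01 = 1042.01
link = 1083.3/1042.01 = 1.039625
Chained index = 100 × 1.225734 × 1.039625 = 127.4305

127.43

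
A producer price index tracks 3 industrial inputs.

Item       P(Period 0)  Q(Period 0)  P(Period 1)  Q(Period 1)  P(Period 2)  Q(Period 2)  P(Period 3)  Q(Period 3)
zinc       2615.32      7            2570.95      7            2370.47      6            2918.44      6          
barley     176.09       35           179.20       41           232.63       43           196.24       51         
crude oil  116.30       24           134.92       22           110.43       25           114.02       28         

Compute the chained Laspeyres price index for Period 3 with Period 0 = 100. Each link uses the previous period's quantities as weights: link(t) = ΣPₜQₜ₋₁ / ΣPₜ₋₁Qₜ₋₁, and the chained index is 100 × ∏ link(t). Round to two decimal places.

108.62

Link Period 0→Period 1:
ΣP(Period 1)Q(Period 0) = 2570.95×7 + 179.20×35 + 134.92×24 = 17996.65 + 6272 + 3238.08 = 27506.73
ΣP(Period 0)Q(Period 0) = 2615.32×7 + 176.09×35 + 116.30×24 = 18307.24 + 6163.15 + 2791.2 = 27261.59
link = 27506.73/27261.59 = 1.008992
Link Period 1→Period 2:
ΣP(Period 2)Q(Period 1) = 2370.47×7 + 232.63×41 + 110.43×22 = 16593.29 + 9537.83 + 2429.46 = 28560.58
ΣP(Period 1)Q(Period 1) = 2570.95×7 + 179.20×41 + 134.92×22 = 17996.65 + 7347.2 + 2968.24 = 28312.09
link = 28560.58/28312.09 = 1.008777
Link Period 2→Period 3:
ΣP(Period 3)Q(Period 2) = 2918.44×6 + 196.24×43 + 114.02×25 = 17510.64 + 8438.32 + 2850.5 = 28799.46
ΣP(Period 2)Q(Period 2) = 2370.47×6 + 232.63×43 + 110.43×25 = 14222.82 + 10003.09 + 2760.75 = 26986.66
link = 28799.46/26986.66 = 1.067174
Chained index = 100 × 1.008992 × 1.008777 × 1.067174 = 108.6221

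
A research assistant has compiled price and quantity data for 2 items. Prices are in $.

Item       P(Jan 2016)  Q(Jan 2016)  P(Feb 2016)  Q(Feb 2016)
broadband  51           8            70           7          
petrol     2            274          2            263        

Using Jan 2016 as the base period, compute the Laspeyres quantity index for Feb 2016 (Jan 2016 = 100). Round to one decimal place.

Laspeyres quantity index uses base-period prices as weights.
ΣP(Jan 2016)·Q(Feb 2016) = 51×7 + 2×263 = 357 + 526 = 883
ΣP(Jan 2016)·Q(Jan 2016) = 51×8 + 2×274 = 408 + 548 = 956
Index = 883 / 956 × 100 = 92.3640

92.4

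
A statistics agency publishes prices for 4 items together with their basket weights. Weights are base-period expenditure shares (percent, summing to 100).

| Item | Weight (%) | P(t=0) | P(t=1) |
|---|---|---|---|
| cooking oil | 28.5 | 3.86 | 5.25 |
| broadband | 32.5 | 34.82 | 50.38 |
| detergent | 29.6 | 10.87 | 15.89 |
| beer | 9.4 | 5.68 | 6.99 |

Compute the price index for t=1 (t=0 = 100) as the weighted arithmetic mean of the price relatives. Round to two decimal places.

140.62

cooking oil: 28.5 × (5.25/3.86) = 28.5 × 1.360104 = 38.7630
broadband: 32.5 × (50.38/34.82) = 32.5 × 1.446870 = 47.0233
detergent: 29.6 × (15.89/10.87) = 29.6 × 1.461822 = 43.2699
beer: 9.4 × (6.99/5.68) = 9.4 × 1.230634 = 11.5680
Index = Σ wᵢ·(p₁ᵢ/p₀ᵢ) = 38.7630 + 47.0233 + 43.2699 + 11.5680 = 140.6241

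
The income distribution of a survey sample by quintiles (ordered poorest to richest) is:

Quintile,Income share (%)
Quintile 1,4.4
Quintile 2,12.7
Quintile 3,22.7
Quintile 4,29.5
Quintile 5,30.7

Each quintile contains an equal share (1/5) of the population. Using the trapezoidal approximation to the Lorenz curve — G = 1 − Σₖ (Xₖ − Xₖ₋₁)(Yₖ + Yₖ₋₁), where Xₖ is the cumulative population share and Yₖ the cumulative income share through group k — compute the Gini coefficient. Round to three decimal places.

0.278

Cumulative income shares Yₖ: 0.0440, 0.1710, 0.3980, 0.6930, 1.0000
Σ (Xₖ−Xₖ₋₁)(Yₖ+Yₖ₋₁) = (1/5)(0.0440+0.0000) + (1/5)(0.1710+0.0440) + (1/5)(0.3980+0.1710) + (1/5)(0.6930+0.3980) + (1/5)(1.0000+0.6930)
  = 0.0088 + 0.0430 + 0.1138 + 0.2182 + 0.3386 = 0.7224
G = 1 − 0.7224 = 0.2776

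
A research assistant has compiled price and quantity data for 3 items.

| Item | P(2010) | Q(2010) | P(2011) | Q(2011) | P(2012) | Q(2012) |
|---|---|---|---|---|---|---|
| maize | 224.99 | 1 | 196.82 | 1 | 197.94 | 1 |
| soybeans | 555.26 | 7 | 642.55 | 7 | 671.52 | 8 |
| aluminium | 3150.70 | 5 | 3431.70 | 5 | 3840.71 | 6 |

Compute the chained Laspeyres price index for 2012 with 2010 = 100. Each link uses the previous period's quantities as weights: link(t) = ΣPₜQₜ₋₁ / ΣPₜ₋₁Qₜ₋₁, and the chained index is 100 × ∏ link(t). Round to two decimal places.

Link 2010→2011:
ΣP(2011)Q(2010) = 196.82×1 + 642.55×7 + 3431.70×5 = 196.82 + 4497.85 + 17158.5 = 21853.17
ΣP(2010)Q(2010) = 224.99×1 + 555.26×7 + 3150.70×5 = 224.99 + 3886.82 + 15753.5 = 19865.31
link = 21853.17/19865.31 = 1.100067
Link 2011→2012:
ΣP(2012)Q(2011) = 197.94×1 + 671.52×7 + 3840.71×5 = 197.94 + 4700.64 + 19203.55 = 24102.13
ΣP(2011)Q(2011) = 196.82×1 + 642.55×7 + 3431.70×5 = 196.82 + 4497.85 + 17158.5 = 21853.17
link = 24102.13/21853.17 = 1.102912
Chained index = 100 × 1.100067 × 1.102912 = 121.3277

121.33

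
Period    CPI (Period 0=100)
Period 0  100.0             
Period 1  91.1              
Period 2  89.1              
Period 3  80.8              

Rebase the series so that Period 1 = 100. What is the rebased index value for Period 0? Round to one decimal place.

Rebased(Period 0) = 100.0 / 91.1 × 100 = 109.7695

109.8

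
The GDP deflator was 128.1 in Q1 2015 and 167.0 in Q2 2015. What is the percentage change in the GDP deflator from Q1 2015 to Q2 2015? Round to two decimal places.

Change = (167.0 − 128.1) / 128.1 × 100
       = 38.9 / 128.1 × 100 = 30.3669%

30.37%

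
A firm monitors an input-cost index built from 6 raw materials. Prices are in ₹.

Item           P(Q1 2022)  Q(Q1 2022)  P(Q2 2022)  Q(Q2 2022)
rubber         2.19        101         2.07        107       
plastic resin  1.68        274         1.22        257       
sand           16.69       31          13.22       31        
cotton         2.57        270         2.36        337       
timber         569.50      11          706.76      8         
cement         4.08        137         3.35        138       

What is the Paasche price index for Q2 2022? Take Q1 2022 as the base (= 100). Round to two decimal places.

Paasche price index uses current-period quantities as weights.
ΣP(Q2 2022)·Q(Q2 2022) = 2.07×107 + 1.22×257 + 13.22×31 + 2.36×337 + 706.76×8 + 3.35×138 = 221.49 + 313.54 + 409.82 + 795.32 + 5654.08 + 462.3 = 7856.55
ΣP(Q1 2022)·Q(Q2 2022) = 2.19×107 + 1.68×257 + 16.69×31 + 2.57×337 + 569.50×8 + 4.08×138 = 234.33 + 431.76 + 517.39 + 866.09 + 4556 + 563.04 = 7168.61
Index = 7856.55 / 7168.61 × 100 = 109.5966

109.60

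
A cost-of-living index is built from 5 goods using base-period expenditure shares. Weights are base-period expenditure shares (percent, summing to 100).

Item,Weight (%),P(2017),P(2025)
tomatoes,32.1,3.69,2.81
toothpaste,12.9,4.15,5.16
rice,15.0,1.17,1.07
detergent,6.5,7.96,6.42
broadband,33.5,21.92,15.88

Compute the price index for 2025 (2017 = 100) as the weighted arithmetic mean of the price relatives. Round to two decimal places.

83.71

tomatoes: 32.1 × (2.81/3.69) = 32.1 × 0.761518 = 24.4447
toothpaste: 12.9 × (5.16/4.15) = 12.9 × 1.243373 = 16.0395
rice: 15.0 × (1.07/1.17) = 15.0 × 0.914530 = 13.7179
detergent: 6.5 × (6.42/7.96) = 6.5 × 0.806533 = 5.2425
broadband: 33.5 × (15.88/21.92) = 33.5 × 0.724453 = 24.2692
Index = Σ wᵢ·(p₁ᵢ/p₀ᵢ) = 24.4447 + 16.0395 + 13.7179 + 5.2425 + 24.2692 = 83.7138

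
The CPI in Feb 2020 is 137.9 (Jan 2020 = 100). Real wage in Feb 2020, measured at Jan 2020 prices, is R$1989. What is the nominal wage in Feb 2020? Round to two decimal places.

2742.83

Nominal = Real × (Index/100) = 1989 × (137.9/100)
        = 1989 × 1.379 = 2742.8310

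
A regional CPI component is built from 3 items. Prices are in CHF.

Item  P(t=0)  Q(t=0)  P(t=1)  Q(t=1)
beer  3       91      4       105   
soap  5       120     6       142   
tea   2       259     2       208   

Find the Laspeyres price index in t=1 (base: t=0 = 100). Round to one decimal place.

115.2

Laspeyres price index uses base-period quantities as weights.
ΣP(t=1)·Q(t=0) = 4×91 + 6×120 + 2×259 = 364 + 720 + 518 = 1602
ΣP(t=0)·Q(t=0) = 3×91 + 5×120 + 2×259 = 273 + 600 + 518 = 1391
Index = 1602 / 1391 × 100 = 115.1689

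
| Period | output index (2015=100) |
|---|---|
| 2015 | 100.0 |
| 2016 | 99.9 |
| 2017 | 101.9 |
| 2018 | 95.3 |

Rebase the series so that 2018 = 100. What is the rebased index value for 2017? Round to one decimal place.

Rebased(2017) = 101.9 / 95.3 × 100 = 106.9255

106.9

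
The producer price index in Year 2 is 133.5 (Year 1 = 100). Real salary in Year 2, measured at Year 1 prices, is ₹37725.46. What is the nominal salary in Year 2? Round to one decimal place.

Nominal = Real × (Index/100) = 37725.46 × (133.5/100)
        = 37725.46 × 1.335 = 50363.4891

50363.5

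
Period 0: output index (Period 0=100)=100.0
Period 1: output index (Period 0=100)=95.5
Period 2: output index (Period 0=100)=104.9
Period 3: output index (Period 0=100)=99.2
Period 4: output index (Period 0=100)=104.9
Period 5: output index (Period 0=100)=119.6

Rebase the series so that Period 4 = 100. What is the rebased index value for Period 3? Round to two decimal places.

94.57

Rebased(Period 3) = 99.2 / 104.9 × 100 = 94.5663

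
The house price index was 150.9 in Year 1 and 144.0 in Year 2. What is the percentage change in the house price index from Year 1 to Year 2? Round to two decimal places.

-4.57%

Change = (144.0 − 150.9) / 150.9 × 100
       = -6.9 / 150.9 × 100 = -4.5726%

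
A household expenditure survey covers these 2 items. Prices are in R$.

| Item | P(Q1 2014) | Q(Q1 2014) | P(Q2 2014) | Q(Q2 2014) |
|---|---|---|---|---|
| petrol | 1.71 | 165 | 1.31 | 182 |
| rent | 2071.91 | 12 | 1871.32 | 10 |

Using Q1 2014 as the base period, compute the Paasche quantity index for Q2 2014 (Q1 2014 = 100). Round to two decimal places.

Paasche quantity index uses current-period prices as weights.
ΣP(Q2 2014)·Q(Q2 2014) = 1.31×182 + 1871.32×10 = 238.42 + 18713.2 = 18951.62
ΣP(Q2 2014)·Q(Q1 2014) = 1.31×165 + 1871.32×12 = 216.15 + 22455.84 = 22671.99
Index = 18951.62 / 22671.99 × 100 = 83.5905

83.59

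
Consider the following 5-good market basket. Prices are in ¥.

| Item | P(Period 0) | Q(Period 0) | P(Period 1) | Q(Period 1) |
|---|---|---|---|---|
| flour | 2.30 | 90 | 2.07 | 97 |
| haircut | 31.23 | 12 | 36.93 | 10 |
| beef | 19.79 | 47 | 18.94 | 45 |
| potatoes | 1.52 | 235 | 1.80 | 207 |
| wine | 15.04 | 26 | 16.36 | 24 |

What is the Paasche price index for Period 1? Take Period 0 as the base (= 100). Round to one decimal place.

104.1

Paasche price index uses current-period quantities as weights.
ΣP(Period 1)·Q(Period 1) = 2.07×97 + 36.93×10 + 18.94×45 + 1.80×207 + 16.36×24 = 200.79 + 369.3 + 852.3 + 372.6 + 392.64 = 2187.63
ΣP(Period 0)·Q(Period 1) = 2.30×97 + 31.23×10 + 19.79×45 + 1.52×207 + 15.04×24 = 223.1 + 312.3 + 890.55 + 314.64 + 360.96 = 2101.55
Index = 2187.63 / 2101.55 × 100 = 104.0960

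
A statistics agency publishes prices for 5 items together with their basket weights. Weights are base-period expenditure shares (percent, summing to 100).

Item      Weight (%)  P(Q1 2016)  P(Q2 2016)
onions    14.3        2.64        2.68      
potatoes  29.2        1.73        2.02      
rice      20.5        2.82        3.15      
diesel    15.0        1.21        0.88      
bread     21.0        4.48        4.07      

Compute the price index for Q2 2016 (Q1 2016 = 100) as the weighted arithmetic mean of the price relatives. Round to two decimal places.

101.50

onions: 14.3 × (2.68/2.64) = 14.3 × 1.015152 = 14.5167
potatoes: 29.2 × (2.02/1.73) = 29.2 × 1.167630 = 34.0948
rice: 20.5 × (3.15/2.82) = 20.5 × 1.117021 = 22.8989
diesel: 15.0 × (0.88/1.21) = 15.0 × 0.727273 = 10.9091
bread: 21.0 × (4.07/4.48) = 21.0 × 0.908482 = 19.0781
Index = Σ wᵢ·(p₁ᵢ/p₀ᵢ) = 14.5167 + 34.0948 + 22.8989 + 10.9091 + 19.0781 = 101.4976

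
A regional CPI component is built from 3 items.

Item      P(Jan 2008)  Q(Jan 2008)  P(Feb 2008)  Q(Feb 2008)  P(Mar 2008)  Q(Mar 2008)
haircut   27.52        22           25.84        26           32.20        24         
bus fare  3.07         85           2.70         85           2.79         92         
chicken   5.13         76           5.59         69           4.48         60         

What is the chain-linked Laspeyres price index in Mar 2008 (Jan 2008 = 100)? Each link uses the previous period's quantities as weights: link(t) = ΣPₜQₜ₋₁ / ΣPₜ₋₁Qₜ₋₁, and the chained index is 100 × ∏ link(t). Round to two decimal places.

104.63

Link Jan 2008→Feb 2008:
ΣP(Feb 2008)Q(Jan 2008) = 25.84×22 + 2.70×85 + 5.59×76 = 568.48 + 229.5 + 424.84 = 1222.82
ΣP(Jan 2008)Q(Jan 2008) = 27.52×22 + 3.07×85 + 5.13×76 = 605.44 + 260.95 + 389.88 = 1256.27
link = 1222.82/1256.27 = 0.973374
Link Feb 2008→Mar 2008:
ΣP(Mar 2008)Q(Feb 2008) = 32.20×26 + 2.79×85 + 4.48×69 = 837.2 + 237.15 + 309.12 = 1383.47
ΣP(Feb 2008)Q(Feb 2008) = 25.84×26 + 2.70×85 + 5.59×69 = 671.84 + 229.5 + 385.71 = 1287.05
link = 1383.47/1287.05 = 1.074916
Chained index = 100 × 0.973374 × 1.074916 = 104.6294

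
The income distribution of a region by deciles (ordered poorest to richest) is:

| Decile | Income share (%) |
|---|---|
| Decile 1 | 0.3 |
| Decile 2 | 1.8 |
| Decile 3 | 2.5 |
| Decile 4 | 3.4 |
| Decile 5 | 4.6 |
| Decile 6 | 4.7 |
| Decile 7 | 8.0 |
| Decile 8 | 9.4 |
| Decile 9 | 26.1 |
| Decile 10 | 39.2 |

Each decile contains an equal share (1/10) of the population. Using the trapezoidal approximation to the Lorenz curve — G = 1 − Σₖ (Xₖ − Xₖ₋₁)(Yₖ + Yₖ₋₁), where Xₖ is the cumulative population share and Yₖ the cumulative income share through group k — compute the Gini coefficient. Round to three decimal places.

Cumulative income shares Yₖ: 0.0030, 0.0210, 0.0460, 0.0800, 0.1260, 0.1730, 0.2530, 0.3470, 0.6080, 1.0000
Σ (Xₖ−Xₖ₋₁)(Yₖ+Yₖ₋₁) = (1/10)(0.0030+0.0000) + (1/10)(0.0210+0.0030) + (1/10)(0.0460+0.0210) + (1/10)(0.0800+0.0460) + (1/10)(0.1260+0.0800) + (1/10)(0.1730+0.1260) + (1/10)(0.2530+0.1730) + (1/10)(0.3470+0.2530) + (1/10)(0.6080+0.3470) + (1/10)(1.0000+0.6080)
  = 0.0003 + 0.0024 + 0.0067 + 0.0126 + 0.0206 + 0.0299 + 0.0426 + 0.0600 + 0.0955 + 0.1608 = 0.4314
G = 1 − 0.4314 = 0.5686

0.569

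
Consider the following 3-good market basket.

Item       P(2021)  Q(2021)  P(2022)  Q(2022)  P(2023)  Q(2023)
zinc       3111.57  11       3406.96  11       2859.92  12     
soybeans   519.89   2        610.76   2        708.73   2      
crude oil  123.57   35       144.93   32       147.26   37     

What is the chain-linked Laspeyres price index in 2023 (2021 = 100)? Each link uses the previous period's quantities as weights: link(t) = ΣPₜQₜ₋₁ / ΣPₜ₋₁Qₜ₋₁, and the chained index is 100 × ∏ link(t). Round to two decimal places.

95.89

Link 2021→2022:
ΣP(2022)Q(2021) = 3406.96×11 + 610.76×2 + 144.93×35 = 37476.56 + 1221.52 + 5072.55 = 43770.63
ΣP(2021)Q(2021) = 3111.57×11 + 519.89×2 + 123.57×35 = 34227.27 + 1039.78 + 4324.95 = 39592
link = 43770.63/39592 = 1.105542
Link 2022→2023:
ΣP(2023)Q(2022) = 2859.92×11 + 708.73×2 + 147.26×32 = 31459.12 + 1417.46 + 4712.32 = 37588.9
ΣP(2022)Q(2022) = 3406.96×11 + 610.76×2 + 144.93×32 = 37476.56 + 1221.52 + 4637.76 = 43335.84
link = 37588.9/43335.84 = 0.867386
Chained index = 100 × 1.105542 × 0.867386 = 95.8932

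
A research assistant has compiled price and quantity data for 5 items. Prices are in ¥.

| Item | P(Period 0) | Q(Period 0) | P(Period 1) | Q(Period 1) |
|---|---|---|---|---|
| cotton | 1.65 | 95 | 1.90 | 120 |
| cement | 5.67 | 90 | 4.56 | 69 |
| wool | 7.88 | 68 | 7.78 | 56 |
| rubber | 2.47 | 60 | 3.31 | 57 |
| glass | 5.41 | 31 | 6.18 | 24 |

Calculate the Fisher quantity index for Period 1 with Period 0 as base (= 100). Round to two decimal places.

86.38

Laspeyres component (base-period weights):
ΣP(Period 0)Q(Period 1) = 1.65×120 + 5.67×69 + 7.88×56 + 2.47×57 + 5.41×24 = 198 + 391.23 + 441.28 + 140.79 + 129.84 = 1301.14
ΣP(Period 0)Q(Period 0) = 1.65×95 + 5.67×90 + 7.88×68 + 2.47×60 + 5.41×31 = 156.75 + 510.3 + 535.84 + 148.2 + 167.71 = 1518.8
L = 1301.14 / 1518.8 × 100 = 85.6689
Paasche component (current-period weights):
ΣP(Period 1)Q(Period 1) = 1.90×120 + 4.56×69 + 7.78×56 + 3.31×57 + 6.18×24 = 228 + 314.64 + 435.68 + 188.67 + 148.32 = 1315.31
ΣP(Period 1)Q(Period 0) = 1.90×95 + 4.56×90 + 7.78×68 + 3.31×60 + 6.18×31 = 180.5 + 410.4 + 529.04 + 198.6 + 191.58 = 1510.12
P = 1315.31 / 1510.12 × 100 = 87.0997
Fisher = √(L × P) = √(85.6689 × 87.0997) = 86.3814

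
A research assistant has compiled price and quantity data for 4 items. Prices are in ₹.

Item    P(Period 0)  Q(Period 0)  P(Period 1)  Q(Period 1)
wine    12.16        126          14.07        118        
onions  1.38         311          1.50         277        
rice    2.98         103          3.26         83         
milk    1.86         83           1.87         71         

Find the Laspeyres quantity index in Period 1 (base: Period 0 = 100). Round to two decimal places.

90.67

Laspeyres quantity index uses base-period prices as weights.
ΣP(Period 0)·Q(Period 1) = 12.16×118 + 1.38×277 + 2.98×83 + 1.86×71 = 1434.88 + 382.26 + 247.34 + 132.06 = 2196.54
ΣP(Period 0)·Q(Period 0) = 12.16×126 + 1.38×311 + 2.98×103 + 1.86×83 = 1532.16 + 429.18 + 306.94 + 154.38 = 2422.66
Index = 2196.54 / 2422.66 × 100 = 90.6665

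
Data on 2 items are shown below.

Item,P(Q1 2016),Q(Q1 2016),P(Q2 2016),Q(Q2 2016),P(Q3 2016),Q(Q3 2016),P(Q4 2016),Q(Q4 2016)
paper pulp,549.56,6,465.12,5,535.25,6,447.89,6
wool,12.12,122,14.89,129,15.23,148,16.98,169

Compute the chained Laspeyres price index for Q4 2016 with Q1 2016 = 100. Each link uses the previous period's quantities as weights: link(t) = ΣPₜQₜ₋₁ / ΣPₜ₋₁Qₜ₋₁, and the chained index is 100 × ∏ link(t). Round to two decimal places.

Link Q1 2016→Q2 2016:
ΣP(Q2 2016)Q(Q1 2016) = 465.12×6 + 14.89×122 = 2790.72 + 1816.58 = 4607.3
ΣP(Q1 2016)Q(Q1 2016) = 549.56×6 + 12.12×122 = 3297.36 + 1478.64 = 4776
link = 4607.3/4776 = 0.964678
Link Q2 2016→Q3 2016:
ΣP(Q3 2016)Q(Q2 2016) = 535.25×5 + 15.23×129 = 2676.25 + 1964.67 = 4640.92
ΣP(Q2 2016)Q(Q2 2016) = 465.12×5 + 14.89×129 = 2325.6 + 1920.81 = 4246.41
link = 4640.92/4246.41 = 1.092904
Link Q3 2016→Q4 2016:
ΣP(Q4 2016)Q(Q3 2016) = 447.89×6 + 16.98×148 = 2687.34 + 2513.04 = 5200.38
ΣP(Q3 2016)Q(Q3 2016) = 535.25×6 + 15.23×148 = 3211.5 + 2254.04 = 5465.54
link = 5200.38/5465.54 = 0.951485
Chained index = 100 × 0.964678 × 1.092904 × 0.951485 = 100.3151

100.32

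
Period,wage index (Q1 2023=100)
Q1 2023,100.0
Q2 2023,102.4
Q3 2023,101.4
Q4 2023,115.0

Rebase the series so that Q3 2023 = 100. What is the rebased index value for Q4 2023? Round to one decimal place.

113.4

Rebased(Q4 2023) = 115.0 / 101.4 × 100 = 113.4122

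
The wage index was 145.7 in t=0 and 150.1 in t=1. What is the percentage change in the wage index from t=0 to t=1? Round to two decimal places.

3.02%

Change = (150.1 − 145.7) / 145.7 × 100
       = 4.4 / 145.7 × 100 = 3.0199%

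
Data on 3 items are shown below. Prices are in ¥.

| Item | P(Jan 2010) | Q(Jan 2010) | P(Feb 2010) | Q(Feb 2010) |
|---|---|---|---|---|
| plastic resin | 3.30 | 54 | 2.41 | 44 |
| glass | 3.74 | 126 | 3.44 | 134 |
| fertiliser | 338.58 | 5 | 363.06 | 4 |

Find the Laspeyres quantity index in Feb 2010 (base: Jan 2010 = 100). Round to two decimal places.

Laspeyres quantity index uses base-period prices as weights.
ΣP(Jan 2010)·Q(Feb 2010) = 3.30×44 + 3.74×134 + 338.58×4 = 145.2 + 501.16 + 1354.32 = 2000.68
ΣP(Jan 2010)·Q(Jan 2010) = 3.30×54 + 3.74×126 + 338.58×5 = 178.2 + 471.24 + 1692.9 = 2342.34
Index = 2000.68 / 2342.34 × 100 = 85.4137

85.41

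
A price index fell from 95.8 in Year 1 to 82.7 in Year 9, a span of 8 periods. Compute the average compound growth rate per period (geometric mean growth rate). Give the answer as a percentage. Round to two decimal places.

-1.82%

Growth factor = (82.7/95.8)^(1/8) = (0.863257)^(1/8) = 0.981788
Growth rate = 0.981788 − 1 = -0.018212 = -1.8212%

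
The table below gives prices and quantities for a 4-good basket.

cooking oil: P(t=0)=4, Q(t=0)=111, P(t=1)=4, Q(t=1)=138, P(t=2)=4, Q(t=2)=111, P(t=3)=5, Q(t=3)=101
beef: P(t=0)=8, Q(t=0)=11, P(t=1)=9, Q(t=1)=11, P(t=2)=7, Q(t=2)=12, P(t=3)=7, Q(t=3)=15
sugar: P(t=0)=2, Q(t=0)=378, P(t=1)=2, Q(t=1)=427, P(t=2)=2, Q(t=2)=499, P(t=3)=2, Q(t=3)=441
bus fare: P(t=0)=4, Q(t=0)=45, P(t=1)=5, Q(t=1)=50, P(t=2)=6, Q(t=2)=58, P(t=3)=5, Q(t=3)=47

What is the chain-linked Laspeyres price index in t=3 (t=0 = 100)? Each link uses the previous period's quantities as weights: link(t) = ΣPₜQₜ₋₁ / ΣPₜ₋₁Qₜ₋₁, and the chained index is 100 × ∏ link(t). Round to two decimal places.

Link t=0→t=1:
ΣP(t=1)Q(t=0) = 4×111 + 9×11 + 2×378 + 5×45 = 444 + 99 + 756 + 225 = 1524
ΣP(t=0)Q(t=0) = 4×111 + 8×11 + 2×378 + 4×45 = 444 + 88 + 756 + 180 = 1468
link = 1524/1468 = 1.038147
Link t=1→t=2:
ΣP(t=2)Q(t=1) = 4×138 + 7×11 + 2×427 + 6×50 = 552 + 77 + 854 + 300 = 1783
ΣP(t=1)Q(t=1) = 4×138 + 9×11 + 2×427 + 5×50 = 552 + 99 + 854 + 250 = 1755
link = 1783/1755 = 1.015954
Link t=2→t=3:
ΣP(t=3)Q(t=2) = 5×111 + 7×12 + 2×499 + 5×58 = 555 + 84 + 998 + 290 = 1927
ΣP(t=2)Q(t=2) = 4×111 + 7×12 + 2×499 + 6×58 = 444 + 84 + 998 + 348 = 1874
link = 1927/1874 = 1.028282
Chained index = 100 × 1.038147 × 1.015954 × 1.028282 = 108.4539

108.45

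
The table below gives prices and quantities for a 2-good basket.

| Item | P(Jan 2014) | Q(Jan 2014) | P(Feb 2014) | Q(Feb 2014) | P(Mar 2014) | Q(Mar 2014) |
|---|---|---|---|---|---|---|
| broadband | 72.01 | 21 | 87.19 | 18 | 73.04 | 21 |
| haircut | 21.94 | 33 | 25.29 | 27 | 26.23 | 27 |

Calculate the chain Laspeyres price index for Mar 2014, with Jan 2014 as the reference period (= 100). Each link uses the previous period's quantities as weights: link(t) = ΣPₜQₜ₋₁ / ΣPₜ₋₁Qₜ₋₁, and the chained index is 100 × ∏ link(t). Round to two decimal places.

107.06

Link Jan 2014→Feb 2014:
ΣP(Feb 2014)Q(Jan 2014) = 87.19×21 + 25.29×33 = 1830.99 + 834.57 = 2665.56
ΣP(Jan 2014)Q(Jan 2014) = 72.01×21 + 21.94×33 = 1512.21 + 724.02 = 2236.23
link = 2665.56/2236.23 = 1.191988
Link Feb 2014→Mar 2014:
ΣP(Mar 2014)Q(Feb 2014) = 73.04×18 + 26.23×27 = 1314.72 + 708.21 = 2022.93
ΣP(Feb 2014)Q(Feb 2014) = 87.19×18 + 25.29×27 = 1569.42 + 682.83 = 2252.25
link = 2022.93/2252.25 = 0.898182
Chained index = 100 × 1.191988 × 0.898182 = 107.0622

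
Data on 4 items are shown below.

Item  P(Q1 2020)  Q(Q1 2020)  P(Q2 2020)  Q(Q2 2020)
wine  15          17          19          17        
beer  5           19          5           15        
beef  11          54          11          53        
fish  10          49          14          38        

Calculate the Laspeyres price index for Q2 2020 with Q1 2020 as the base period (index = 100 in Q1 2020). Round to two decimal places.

118.41

Laspeyres price index uses base-period quantities as weights.
ΣP(Q2 2020)·Q(Q1 2020) = 19×17 + 5×19 + 11×54 + 14×49 = 323 + 95 + 594 + 686 = 1698
ΣP(Q1 2020)·Q(Q1 2020) = 15×17 + 5×19 + 11×54 + 10×49 = 255 + 95 + 594 + 490 = 1434
Index = 1698 / 1434 × 100 = 118.4100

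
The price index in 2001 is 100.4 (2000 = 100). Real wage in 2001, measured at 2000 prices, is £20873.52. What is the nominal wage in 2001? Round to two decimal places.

20957.01

Nominal = Real × (Index/100) = 20873.52 × (100.4/100)
        = 20873.52 × 1.004 = 20957.0141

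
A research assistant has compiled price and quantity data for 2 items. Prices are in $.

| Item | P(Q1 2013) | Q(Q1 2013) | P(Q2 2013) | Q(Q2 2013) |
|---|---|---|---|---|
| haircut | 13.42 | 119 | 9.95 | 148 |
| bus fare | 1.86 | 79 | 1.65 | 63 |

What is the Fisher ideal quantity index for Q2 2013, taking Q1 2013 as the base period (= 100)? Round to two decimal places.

120.28

Laspeyres component (base-period weights):
ΣP(Q1 2013)Q(Q2 2013) = 13.42×148 + 1.86×63 = 1986.16 + 117.18 = 2103.34
ΣP(Q1 2013)Q(Q1 2013) = 13.42×119 + 1.86×79 = 1596.98 + 146.94 = 1743.92
L = 2103.34 / 1743.92 × 100 = 120.6099
Paasche component (current-period weights):
ΣP(Q2 2013)Q(Q2 2013) = 9.95×148 + 1.65×63 = 1472.6 + 103.95 = 1576.55
ΣP(Q2 2013)Q(Q1 2013) = 9.95×119 + 1.65×79 = 1184.05 + 130.35 = 1314.4
P = 1576.55 / 1314.4 × 100 = 119.9445
Fisher = √(L × P) = √(120.6099 × 119.9445) = 120.2767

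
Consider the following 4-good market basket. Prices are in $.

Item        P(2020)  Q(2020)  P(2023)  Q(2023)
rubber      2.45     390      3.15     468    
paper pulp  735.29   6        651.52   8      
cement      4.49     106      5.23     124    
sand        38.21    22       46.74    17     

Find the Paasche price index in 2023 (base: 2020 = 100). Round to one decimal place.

98.7

Paasche price index uses current-period quantities as weights.
ΣP(2023)·Q(2023) = 3.15×468 + 651.52×8 + 5.23×124 + 46.74×17 = 1474.2 + 5212.16 + 648.52 + 794.58 = 8129.46
ΣP(2020)·Q(2023) = 2.45×468 + 735.29×8 + 4.49×124 + 38.21×17 = 1146.6 + 5882.32 + 556.76 + 649.57 = 8235.25
Index = 8129.46 / 8235.25 × 100 = 98.7154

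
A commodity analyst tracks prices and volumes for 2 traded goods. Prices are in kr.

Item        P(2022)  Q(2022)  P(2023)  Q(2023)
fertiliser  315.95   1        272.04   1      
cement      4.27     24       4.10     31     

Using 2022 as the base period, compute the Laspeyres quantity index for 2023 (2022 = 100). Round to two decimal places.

Laspeyres quantity index uses base-period prices as weights.
ΣP(2022)·Q(2023) = 315.95×1 + 4.27×31 = 315.95 + 132.37 = 448.32
ΣP(2022)·Q(2022) = 315.95×1 + 4.27×24 = 315.95 + 102.48 = 418.43
Index = 448.32 / 418.43 × 100 = 107.1434

107.14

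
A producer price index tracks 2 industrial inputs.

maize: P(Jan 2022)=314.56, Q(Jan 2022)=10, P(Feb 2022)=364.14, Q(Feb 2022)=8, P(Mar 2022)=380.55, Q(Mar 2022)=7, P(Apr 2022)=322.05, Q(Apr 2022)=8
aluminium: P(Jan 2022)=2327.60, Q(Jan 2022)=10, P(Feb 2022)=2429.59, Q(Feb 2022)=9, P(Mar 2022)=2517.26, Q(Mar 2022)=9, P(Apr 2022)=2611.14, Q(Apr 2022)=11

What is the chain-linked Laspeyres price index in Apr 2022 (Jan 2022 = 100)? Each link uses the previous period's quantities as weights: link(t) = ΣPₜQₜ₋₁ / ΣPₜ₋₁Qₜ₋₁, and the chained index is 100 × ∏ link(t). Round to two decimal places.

111.55

Link Jan 2022→Feb 2022:
ΣP(Feb 2022)Q(Jan 2022) = 364.14×10 + 2429.59×10 = 3641.4 + 24295.9 = 27937.3
ΣP(Jan 2022)Q(Jan 2022) = 314.56×10 + 2327.60×10 = 3145.6 + 23276 = 26421.6
link = 27937.3/26421.6 = 1.057366
Link Feb 2022→Mar 2022:
ΣP(Mar 2022)Q(Feb 2022) = 380.55×8 + 2517.26×9 = 3044.4 + 22655.34 = 25699.74
ΣP(Feb 2022)Q(Feb 2022) = 364.14×8 + 2429.59×9 = 2913.12 + 21866.31 = 24779.43
link = 25699.74/24779.43 = 1.037140
Link Mar 2022→Apr 2022:
ΣP(Apr 2022)Q(Mar 2022) = 322.05×7 + 2611.14×9 = 2254.35 + 23500.26 = 25754.61
ΣP(Mar 2022)Q(Mar 2022) = 380.55×7 + 2517.26×9 = 2663.85 + 22655.34 = 25319.19
link = 25754.61/25319.19 = 1.017197
Chained index = 100 × 1.057366 × 1.037140 × 1.017197 = 111.5496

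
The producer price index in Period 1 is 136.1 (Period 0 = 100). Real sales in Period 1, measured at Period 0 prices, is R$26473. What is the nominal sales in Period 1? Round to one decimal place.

Nominal = Real × (Index/100) = 26473 × (136.1/100)
        = 26473 × 1.361 = 36029.7530

36029.8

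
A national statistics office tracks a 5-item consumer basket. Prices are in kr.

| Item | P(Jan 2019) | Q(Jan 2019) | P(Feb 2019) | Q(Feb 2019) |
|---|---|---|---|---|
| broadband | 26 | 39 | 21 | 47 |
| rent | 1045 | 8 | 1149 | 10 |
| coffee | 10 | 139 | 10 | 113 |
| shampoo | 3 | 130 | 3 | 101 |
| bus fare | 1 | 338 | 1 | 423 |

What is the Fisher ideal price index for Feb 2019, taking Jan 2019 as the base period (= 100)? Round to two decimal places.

Laspeyres component (base-period weights):
ΣP(Feb 2019)Q(Jan 2019) = 21×39 + 1149×8 + 10×139 + 3×130 + 1×338 = 819 + 9192 + 1390 + 390 + 338 = 12129
ΣP(Jan 2019)Q(Jan 2019) = 26×39 + 1045×8 + 10×139 + 3×130 + 1×338 = 1014 + 8360 + 1390 + 390 + 338 = 11492
L = 12129 / 11492 × 100 = 105.5430
Paasche component (current-period weights):
ΣP(Feb 2019)Q(Feb 2019) = 21×47 + 1149×10 + 10×113 + 3×101 + 1×423 = 987 + 11490 + 1130 + 303 + 423 = 14333
ΣP(Jan 2019)Q(Feb 2019) = 26×47 + 1045×10 + 10×113 + 3×101 + 1×423 = 1222 + 10450 + 1130 + 303 + 423 = 13528
P = 14333 / 13528 × 100 = 105.9506
Fisher = √(L × P) = √(105.5430 × 105.9506) = 105.7466

105.75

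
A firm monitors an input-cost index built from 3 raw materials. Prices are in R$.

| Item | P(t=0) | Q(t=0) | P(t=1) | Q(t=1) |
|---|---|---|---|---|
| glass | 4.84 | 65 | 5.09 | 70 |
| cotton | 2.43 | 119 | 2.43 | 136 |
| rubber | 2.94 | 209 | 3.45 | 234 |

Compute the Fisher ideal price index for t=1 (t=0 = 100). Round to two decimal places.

Laspeyres component (base-period weights):
ΣP(t=1)Q(t=0) = 5.09×65 + 2.43×119 + 3.45×209 = 330.85 + 289.17 + 721.05 = 1341.07
ΣP(t=0)Q(t=0) = 4.84×65 + 2.43×119 + 2.94×209 = 314.6 + 289.17 + 614.46 = 1218.23
L = 1341.07 / 1218.23 × 100 = 110.0835
Paasche component (current-period weights):
ΣP(t=1)Q(t=1) = 5.09×70 + 2.43×136 + 3.45×234 = 356.3 + 330.48 + 807.3 = 1494.08
ΣP(t=0)Q(t=1) = 4.84×70 + 2.43×136 + 2.94×234 = 338.8 + 330.48 + 687.96 = 1357.24
P = 1494.08 / 1357.24 × 100 = 110.0822
Fisher = √(L × P) = √(110.0835 × 110.0822) = 110.0829

110.08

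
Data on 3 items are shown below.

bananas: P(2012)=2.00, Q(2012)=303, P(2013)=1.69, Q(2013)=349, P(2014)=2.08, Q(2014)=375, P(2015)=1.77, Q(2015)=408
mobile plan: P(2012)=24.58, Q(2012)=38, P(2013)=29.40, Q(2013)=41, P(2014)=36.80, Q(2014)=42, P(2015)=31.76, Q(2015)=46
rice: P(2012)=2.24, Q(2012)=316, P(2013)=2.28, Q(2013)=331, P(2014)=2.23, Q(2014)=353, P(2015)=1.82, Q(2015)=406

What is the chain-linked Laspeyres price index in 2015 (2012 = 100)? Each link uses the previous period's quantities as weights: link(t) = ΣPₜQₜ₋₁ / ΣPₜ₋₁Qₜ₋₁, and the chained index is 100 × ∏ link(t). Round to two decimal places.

Link 2012→2013:
ΣP(2013)Q(2012) = 1.69×303 + 29.40×38 + 2.28×316 = 512.07 + 1117.2 + 720.48 = 2349.75
ΣP(2012)Q(2012) = 2.00×303 + 24.58×38 + 2.24×316 = 606 + 934.04 + 707.84 = 2247.88
link = 2349.75/2247.88 = 1.045318
Link 2013→2014:
ΣP(2014)Q(2013) = 2.08×349 + 36.80×41 + 2.23×331 = 725.92 + 1508.8 + 738.13 = 2972.85
ΣP(2013)Q(2013) = 1.69×349 + 29.40×41 + 2.28×331 = 589.81 + 1205.4 + 754.68 = 2549.89
link = 2972.85/2549.89 = 1.165874
Link 2014→2015:
ΣP(2015)Q(2014) = 1.77×375 + 31.76×42 + 1.82×353 = 663.75 + 1333.92 + 642.46 = 2640.13
ΣP(2014)Q(2014) = 2.08×375 + 36.80×42 + 2.23×353 = 780 + 1545.6 + 787.19 = 3112.79
link = 2640.13/3112.79 = 0.848156
Chained index = 100 × 1.045318 × 1.165874 × 0.848156 = 103.3655

103.37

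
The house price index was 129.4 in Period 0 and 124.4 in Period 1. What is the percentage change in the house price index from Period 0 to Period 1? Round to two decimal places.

-3.86%

Change = (124.4 − 129.4) / 129.4 × 100
       = -5.0 / 129.4 × 100 = -3.8640%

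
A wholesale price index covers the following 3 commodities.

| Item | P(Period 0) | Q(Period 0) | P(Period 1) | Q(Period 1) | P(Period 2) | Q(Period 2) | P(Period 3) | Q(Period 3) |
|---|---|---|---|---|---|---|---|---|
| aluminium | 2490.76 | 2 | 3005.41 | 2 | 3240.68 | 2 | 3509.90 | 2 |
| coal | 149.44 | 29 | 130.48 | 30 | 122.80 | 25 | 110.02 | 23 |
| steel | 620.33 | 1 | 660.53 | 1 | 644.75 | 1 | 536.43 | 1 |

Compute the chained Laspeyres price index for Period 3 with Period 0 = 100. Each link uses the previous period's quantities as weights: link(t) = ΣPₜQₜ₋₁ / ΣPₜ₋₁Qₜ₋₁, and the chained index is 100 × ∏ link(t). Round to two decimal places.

108.63

Link Period 0→Period 1:
ΣP(Period 1)Q(Period 0) = 3005.41×2 + 130.48×29 + 660.53×1 = 6010.82 + 3783.92 + 660.53 = 10455.27
ΣP(Period 0)Q(Period 0) = 2490.76×2 + 149.44×29 + 620.33×1 = 4981.52 + 4333.76 + 620.33 = 9935.61
link = 10455.27/9935.61 = 1.052303
Link Period 1→Period 2:
ΣP(Period 2)Q(Period 1) = 3240.68×2 + 122.80×30 + 644.75×1 = 6481.36 + 3684 + 644.75 = 10810.11
ΣP(Period 1)Q(Period 1) = 3005.41×2 + 130.48×30 + 660.53×1 = 6010.82 + 3914.4 + 660.53 = 10585.75
link = 10810.11/10585.75 = 1.021195
Link Period 2→Period 3:
ΣP(Period 3)Q(Period 2) = 3509.90×2 + 110.02×25 + 536.43×1 = 7019.8 + 2750.5 + 536.43 = 10306.73
ΣP(Period 2)Q(Period 2) = 3240.68×2 + 122.80×25 + 644.75×1 = 6481.36 + 3070 + 644.75 = 10196.11
link = 10306.73/10196.11 = 1.010849
Chained index = 100 × 1.052303 × 1.021195 × 1.010849 = 108.6264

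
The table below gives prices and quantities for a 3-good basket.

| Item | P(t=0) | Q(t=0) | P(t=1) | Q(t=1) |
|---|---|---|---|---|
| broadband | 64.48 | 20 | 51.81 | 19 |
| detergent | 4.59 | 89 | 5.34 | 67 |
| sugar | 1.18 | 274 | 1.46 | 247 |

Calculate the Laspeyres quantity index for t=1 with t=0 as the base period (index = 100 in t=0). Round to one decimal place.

90.2

Laspeyres quantity index uses base-period prices as weights.
ΣP(t=0)·Q(t=1) = 64.48×19 + 4.59×67 + 1.18×247 = 1225.12 + 307.53 + 291.46 = 1824.11
ΣP(t=0)·Q(t=0) = 64.48×20 + 4.59×89 + 1.18×274 = 1289.6 + 408.51 + 323.32 = 2021.43
Index = 1824.11 / 2021.43 × 100 = 90.2386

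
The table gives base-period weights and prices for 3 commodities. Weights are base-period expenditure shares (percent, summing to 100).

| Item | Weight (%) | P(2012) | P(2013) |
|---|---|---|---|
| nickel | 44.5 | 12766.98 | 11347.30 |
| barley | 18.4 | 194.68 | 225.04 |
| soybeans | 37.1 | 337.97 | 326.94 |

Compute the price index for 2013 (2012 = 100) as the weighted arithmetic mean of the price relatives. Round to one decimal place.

nickel: 44.5 × (11347.30/12766.98) = 44.5 × 0.888801 = 39.5516
barley: 18.4 × (225.04/194.68) = 18.4 × 1.155948 = 21.2694
soybeans: 37.1 × (326.94/337.97) = 37.1 × 0.967364 = 35.8892
Index = Σ wᵢ·(p₁ᵢ/p₀ᵢ) = 39.5516 + 21.2694 + 35.8892 = 96.7103

96.7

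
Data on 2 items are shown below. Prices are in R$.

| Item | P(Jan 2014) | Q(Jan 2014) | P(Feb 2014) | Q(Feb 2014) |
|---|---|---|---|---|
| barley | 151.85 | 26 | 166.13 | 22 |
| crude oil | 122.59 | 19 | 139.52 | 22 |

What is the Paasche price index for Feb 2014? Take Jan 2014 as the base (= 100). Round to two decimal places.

111.37

Paasche price index uses current-period quantities as weights.
ΣP(Feb 2014)·Q(Feb 2014) = 166.13×22 + 139.52×22 = 3654.86 + 3069.44 = 6724.3
ΣP(Jan 2014)·Q(Feb 2014) = 151.85×22 + 122.59×22 = 3340.7 + 2696.98 = 6037.68
Index = 6724.3 / 6037.68 × 100 = 111.3722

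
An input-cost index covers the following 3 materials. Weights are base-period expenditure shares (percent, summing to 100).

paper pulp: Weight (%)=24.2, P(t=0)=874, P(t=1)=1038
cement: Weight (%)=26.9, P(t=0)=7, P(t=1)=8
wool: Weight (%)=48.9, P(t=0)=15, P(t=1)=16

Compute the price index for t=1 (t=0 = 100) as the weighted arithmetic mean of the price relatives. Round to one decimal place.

111.6

paper pulp: 24.2 × (1038/874) = 24.2 × 1.187643 = 28.7410
cement: 26.9 × (8/7) = 26.9 × 1.142857 = 30.7429
wool: 48.9 × (16/15) = 48.9 × 1.066667 = 52.1600
Index = Σ wᵢ·(p₁ᵢ/p₀ᵢ) = 28.7410 + 30.7429 + 52.1600 = 111.6438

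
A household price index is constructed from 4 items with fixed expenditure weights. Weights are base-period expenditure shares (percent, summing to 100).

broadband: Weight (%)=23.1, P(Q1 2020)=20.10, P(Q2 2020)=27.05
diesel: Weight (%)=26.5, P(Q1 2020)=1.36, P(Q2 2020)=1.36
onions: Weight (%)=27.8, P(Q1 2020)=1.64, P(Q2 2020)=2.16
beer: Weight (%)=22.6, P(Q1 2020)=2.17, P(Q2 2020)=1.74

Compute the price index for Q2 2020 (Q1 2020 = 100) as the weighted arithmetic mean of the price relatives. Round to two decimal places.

broadband: 23.1 × (27.05/20.10) = 23.1 × 1.345771 = 31.0873
diesel: 26.5 × (1.36/1.36) = 26.5 × 1.000000 = 26.5000
onions: 27.8 × (2.16/1.64) = 27.8 × 1.317073 = 36.6146
beer: 22.6 × (1.74/2.17) = 22.6 × 0.801843 = 18.1217
Index = Σ wᵢ·(p₁ᵢ/p₀ᵢ) = 31.0873 + 26.5000 + 36.6146 + 18.1217 = 112.3236

112.32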